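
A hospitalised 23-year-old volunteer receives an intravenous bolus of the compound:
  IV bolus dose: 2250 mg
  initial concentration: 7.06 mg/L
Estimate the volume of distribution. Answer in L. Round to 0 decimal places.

Vd = Dose / C₀ = 2250 / 7.06 = 318.7 L

319 L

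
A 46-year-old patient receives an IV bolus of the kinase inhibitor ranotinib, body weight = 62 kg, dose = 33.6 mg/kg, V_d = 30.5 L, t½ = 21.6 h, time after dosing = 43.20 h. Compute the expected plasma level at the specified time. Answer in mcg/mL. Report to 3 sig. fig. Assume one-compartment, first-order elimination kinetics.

17.1 mcg/mL

Total dose = 33.6 × 62 = 2083 mg
C₀ = Dose / Vd = 2083 / 30.5 = 68.30 mg/L
k = ln2 / t½ = 0.693147 / 21.6 = 0.03209 h⁻¹
t / t½ = 43.20 / 21.6 = 2 half-lives
C = C₀ × (1/2)^2 = 68.30 × 0.2500 = 17.08 mg/L
(17.08 mg/L = 17.08 mcg/mL)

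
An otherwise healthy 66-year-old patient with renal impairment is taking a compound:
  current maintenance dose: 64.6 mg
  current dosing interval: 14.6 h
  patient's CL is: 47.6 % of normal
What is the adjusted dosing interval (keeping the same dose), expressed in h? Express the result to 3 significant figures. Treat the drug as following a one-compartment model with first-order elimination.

30.7 h

To keep the same average steady-state level, dosing rate must scale with clearance.
CL ratio = 47.6 / 100 = 0.4760
New interval (same dose) = 14.6 / 0.4760 = 30.67 h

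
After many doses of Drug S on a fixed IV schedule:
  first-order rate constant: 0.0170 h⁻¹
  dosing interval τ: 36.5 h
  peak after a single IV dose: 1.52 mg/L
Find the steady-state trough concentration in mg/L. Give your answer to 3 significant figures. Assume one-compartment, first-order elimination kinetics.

e^(−kτ) = e^(−0.01700 × 36.5) = 0.5377
Accumulation ratio R = 1 / (1 − e^(−kτ)) = 1 / (1 − 0.5377) = 2.163
Steady-state trough = C₀ × R × e^(−kτ) = 1.52 × 2.163 × 0.5377 = 1.768 mg/L

1.77 mg/L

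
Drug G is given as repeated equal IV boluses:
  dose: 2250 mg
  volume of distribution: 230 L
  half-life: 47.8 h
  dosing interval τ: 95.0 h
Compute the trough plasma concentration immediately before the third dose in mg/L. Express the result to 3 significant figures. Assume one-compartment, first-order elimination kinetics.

3.09 mg/L

C₀ per dose = Dose / Vd = 2250 / 230 = 9.783 mg/L
k = ln2 / t½ = 0.693147 / 47.8 = 0.01450 h⁻¹
Fraction remaining after one interval: r = e^(−kτ) = e^(−0.01450 × 95.0) = 0.2522
Before dose 3, 2 doses have been given (aged 1τ, 2τ).
C_trough = C₀ × (r + r²) = 9.783 × (0.2522 + 0.06360) = 3.089 mg/L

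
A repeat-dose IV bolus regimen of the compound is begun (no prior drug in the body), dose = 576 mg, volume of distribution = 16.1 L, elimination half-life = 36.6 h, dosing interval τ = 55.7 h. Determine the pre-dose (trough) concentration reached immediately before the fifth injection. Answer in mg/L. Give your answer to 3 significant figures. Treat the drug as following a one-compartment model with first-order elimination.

C₀ per dose = Dose / Vd = 576 / 16.1 = 35.78 mg/L
k = ln2 / t½ = 0.693147 / 36.6 = 0.01894 h⁻¹
Fraction remaining after one interval: r = e^(−kτ) = e^(−0.01894 × 55.7) = 0.3482
Before dose 5, 4 doses have been given (aged 1τ, 2τ, 3τ, 4τ).
C_trough = C₀ × (r + r² + … + r^4) = C₀ × r(1−r^4)/(1−r)
        = 35.78 × 0.3482 × (1 − 0.01470) / (1 − 0.3482) = 18.83 mg/L

18.8 mg/L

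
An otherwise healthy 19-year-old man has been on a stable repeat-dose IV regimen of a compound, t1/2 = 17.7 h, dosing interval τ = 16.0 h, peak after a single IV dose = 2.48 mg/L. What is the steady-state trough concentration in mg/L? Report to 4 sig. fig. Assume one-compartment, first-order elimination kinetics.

k = ln2 / t½ = 0.693147 / 17.7 = 0.03916 h⁻¹
e^(−kτ) = e^(−0.03916 × 16.0) = 0.5344
Accumulation ratio R = 1 / (1 − e^(−kτ)) = 1 / (1 − 0.5344) = 2.148
Steady-state trough = C₀ × R × e^(−kτ) = 2.48 × 2.148 × 0.5344 = 2.847 mg/L

2.847 mg/L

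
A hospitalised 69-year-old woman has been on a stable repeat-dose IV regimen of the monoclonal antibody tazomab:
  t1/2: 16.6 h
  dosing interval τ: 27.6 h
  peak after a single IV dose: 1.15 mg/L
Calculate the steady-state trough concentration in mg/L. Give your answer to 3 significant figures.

k = ln2 / t½ = 0.693147 / 16.6 = 0.04176 h⁻¹
e^(−kτ) = e^(−0.04176 × 27.6) = 0.3158
Accumulation ratio R = 1 / (1 − e^(−kτ)) = 1 / (1 − 0.3158) = 1.462
Steady-state trough = C₀ × R × e^(−kτ) = 1.15 × 1.462 × 0.3158 = 0.5310 mg/L

0.531 mg/L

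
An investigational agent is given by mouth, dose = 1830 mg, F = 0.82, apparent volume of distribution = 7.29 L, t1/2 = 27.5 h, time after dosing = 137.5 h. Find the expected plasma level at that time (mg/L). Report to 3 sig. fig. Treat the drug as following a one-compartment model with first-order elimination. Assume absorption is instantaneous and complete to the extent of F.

Amount reaching circulation = F × Dose = 0.82 × 1830 = 1501 mg
C₀ = F·Dose / Vd = 1501 / 7.29 = 205.9 mg/L
k = ln2 / t½ = 0.693147 / 27.5 = 0.02521 h⁻¹
t / t½ = 137.5 / 27.5 = 5 half-lives
C = C₀ × (1/2)^5 = 205.9 × 0.03125 = 6.434 mg/L

6.43 mg/L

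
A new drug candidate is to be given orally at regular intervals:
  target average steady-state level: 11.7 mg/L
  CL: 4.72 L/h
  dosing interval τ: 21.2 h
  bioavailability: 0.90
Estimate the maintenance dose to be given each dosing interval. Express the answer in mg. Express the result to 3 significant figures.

At steady state, F × (Dose/τ) = Css × CL.
Dose = Css × CL × τ / F = 11.7 × 4.720 × 21.2 / 0.90 = 1301 mg

1300 mg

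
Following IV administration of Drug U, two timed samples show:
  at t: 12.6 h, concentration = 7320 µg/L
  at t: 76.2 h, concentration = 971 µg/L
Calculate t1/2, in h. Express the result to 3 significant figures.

21.8 h

k = ln(C₁/C₂) / (t₂ − t₁) = ln(7320/971) / (76.2 − 12.6)
  = 2.020 / 63.60 = 0.03176 h⁻¹
t½ = ln2 / k = 0.693147 / 0.03176 = 21.82 h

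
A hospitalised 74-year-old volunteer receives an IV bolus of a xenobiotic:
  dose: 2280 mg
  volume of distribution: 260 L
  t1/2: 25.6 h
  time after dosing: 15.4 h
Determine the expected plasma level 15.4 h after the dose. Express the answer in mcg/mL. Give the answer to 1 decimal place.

5.8 mcg/mL

C₀ = Dose / Vd = 2280 / 260 = 8.769 mg/L
k = ln2 / t½ = 0.693147 / 25.6 = 0.02708 h⁻¹
C = C₀ · e^(−k·t) = 8.769 × e^(−0.02708 × 15.4)
  = 8.769 × 0.6590 = 5.779 mg/L
(5.779 mg/L = 5.779 mcg/mL)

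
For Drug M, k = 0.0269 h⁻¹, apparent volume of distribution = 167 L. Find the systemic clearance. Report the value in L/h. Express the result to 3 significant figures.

CL = k × Vd = 0.0269 × 167 = 4.492 L/h

4.49 L/h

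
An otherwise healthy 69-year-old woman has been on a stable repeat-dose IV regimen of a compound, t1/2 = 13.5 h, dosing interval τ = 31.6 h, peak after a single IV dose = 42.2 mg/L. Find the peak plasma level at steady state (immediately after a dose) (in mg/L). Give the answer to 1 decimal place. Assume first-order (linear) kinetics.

52.6 mg/L

k = ln2 / t½ = 0.693147 / 13.5 = 0.05134 h⁻¹
e^(−kτ) = e^(−0.05134 × 31.6) = 0.1974
Accumulation ratio R = 1 / (1 − e^(−kτ)) = 1 / (1 − 0.1974) = 1.246
Steady-state peak = C₀ × R = 42.2 × 1.246 = 52.58 mg/L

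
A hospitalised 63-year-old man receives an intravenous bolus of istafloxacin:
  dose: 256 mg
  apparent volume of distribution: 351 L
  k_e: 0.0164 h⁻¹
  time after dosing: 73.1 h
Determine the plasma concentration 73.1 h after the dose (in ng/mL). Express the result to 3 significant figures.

220 ng/mL

C₀ = Dose / Vd = 256.0 / 351 = 0.7293 mg/L
C = C₀ · e^(−k·t) = 0.7293 × e^(−0.01640 × 73.1)
  = 0.7293 × 0.3015 = 0.2199 mg/L
Convert: 0.2199 mg/L × 1000 = 219.9 ng/mL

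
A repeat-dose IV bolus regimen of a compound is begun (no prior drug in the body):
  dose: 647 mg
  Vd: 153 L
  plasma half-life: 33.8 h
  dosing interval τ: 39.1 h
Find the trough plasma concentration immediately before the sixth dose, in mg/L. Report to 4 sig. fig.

C₀ per dose = Dose / Vd = 647 / 153 = 4.229 mg/L
k = ln2 / t½ = 0.693147 / 33.8 = 0.02051 h⁻¹
Fraction remaining after one interval: r = e^(−kτ) = e^(−0.02051 × 39.1) = 0.4485
Before dose 6, 5 doses have been given (aged 1τ, 2τ, 3τ, 4τ, 5τ).
C_trough = C₀ × (r + r² + … + r^5) = C₀ × r(1−r^5)/(1−r)
        = 4.229 × 0.4485 × (1 − 0.01815) / (1 − 0.4485) = 3.377 mg/L

3.377 mg/L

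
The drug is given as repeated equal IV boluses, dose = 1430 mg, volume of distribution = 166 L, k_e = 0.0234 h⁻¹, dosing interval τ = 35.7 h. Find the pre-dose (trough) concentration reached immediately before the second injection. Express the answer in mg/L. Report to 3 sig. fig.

C₀ per dose = Dose / Vd = 1430 / 166 = 8.614 mg/L
Fraction remaining after one interval: r = e^(−kτ) = e^(−0.02340 × 35.7) = 0.4337
Before dose 2, 1 dose has been given (aged 1τ).
C_trough = C₀ × r = 8.614 × 0.4337 = 3.736 mg/L

3.74 mg/L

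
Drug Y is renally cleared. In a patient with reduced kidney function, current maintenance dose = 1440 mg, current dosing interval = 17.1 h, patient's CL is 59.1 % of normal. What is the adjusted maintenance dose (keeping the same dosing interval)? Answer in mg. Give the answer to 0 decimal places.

To keep the same average steady-state level, dosing rate must scale with clearance.
CL ratio = 59.1 / 100 = 0.5910
New dose (same interval) = 1440 × 0.5910 = 851.0 mg

851 mg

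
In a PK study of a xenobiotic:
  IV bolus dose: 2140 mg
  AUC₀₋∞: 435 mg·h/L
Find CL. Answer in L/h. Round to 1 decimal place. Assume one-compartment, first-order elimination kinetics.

CL = Dose / AUC = 2140 / 435 = 4.920 L/h

4.9 L/h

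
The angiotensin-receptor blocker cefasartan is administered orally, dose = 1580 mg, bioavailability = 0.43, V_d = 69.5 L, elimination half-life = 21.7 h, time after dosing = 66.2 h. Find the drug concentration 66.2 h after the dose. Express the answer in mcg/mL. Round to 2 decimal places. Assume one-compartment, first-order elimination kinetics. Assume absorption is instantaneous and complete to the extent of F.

1.18 mcg/mL

Amount reaching circulation = F × Dose = 0.43 × 1580 = 679.4 mg
C₀ = F·Dose / Vd = 679.4 / 69.5 = 9.776 mg/L
k = ln2 / t½ = 0.693147 / 21.7 = 0.03194 h⁻¹
C = C₀ · e^(−k·t) = 9.776 × e^(−0.03194 × 66.2)
  = 9.776 × 0.1207 = 1.180 mg/L
(1.180 mg/L = 1.180 mcg/mL)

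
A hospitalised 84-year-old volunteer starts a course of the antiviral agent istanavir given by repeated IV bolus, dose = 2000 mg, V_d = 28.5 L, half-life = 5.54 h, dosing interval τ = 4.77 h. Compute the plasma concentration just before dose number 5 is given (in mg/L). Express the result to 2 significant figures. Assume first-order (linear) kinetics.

78 mg/L

C₀ per dose = Dose / Vd = 2000 / 28.5 = 70.18 mg/L
k = ln2 / t½ = 0.693147 / 5.54 = 0.1251 h⁻¹
Fraction remaining after one interval: r = e^(−kτ) = e^(−0.1251 × 4.77) = 0.5506
Before dose 5, 4 doses have been given (aged 1τ, 2τ, 3τ, 4τ).
C_trough = C₀ × (r + r² + … + r^4) = C₀ × r(1−r^4)/(1−r)
        = 70.18 × 0.5506 × (1 − 0.09191) / (1 − 0.5506) = 78.08 mg/L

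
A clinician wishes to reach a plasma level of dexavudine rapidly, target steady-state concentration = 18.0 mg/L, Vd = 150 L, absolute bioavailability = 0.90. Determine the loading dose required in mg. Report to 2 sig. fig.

LD = Css × Vd / F = 18.0 × 150 / 0.90 = 3000 mg

3000 mg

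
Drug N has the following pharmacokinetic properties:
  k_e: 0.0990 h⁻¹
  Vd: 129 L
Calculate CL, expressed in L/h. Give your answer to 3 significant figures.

CL = k × Vd = 0.0990 × 129 = 12.77 L/h

12.8 L/h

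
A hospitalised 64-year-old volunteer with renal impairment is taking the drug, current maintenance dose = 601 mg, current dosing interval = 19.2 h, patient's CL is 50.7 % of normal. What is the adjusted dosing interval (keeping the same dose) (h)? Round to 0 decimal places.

To keep the same average steady-state level, dosing rate must scale with clearance.
CL ratio = 50.7 / 100 = 0.5070
New interval (same dose) = 19.2 / 0.5070 = 37.87 h

38 h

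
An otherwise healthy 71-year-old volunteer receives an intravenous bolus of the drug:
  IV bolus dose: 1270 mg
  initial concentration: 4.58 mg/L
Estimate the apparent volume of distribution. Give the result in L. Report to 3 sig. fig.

Vd = Dose / C₀ = 1270 / 4.58 = 277.3 L

277 L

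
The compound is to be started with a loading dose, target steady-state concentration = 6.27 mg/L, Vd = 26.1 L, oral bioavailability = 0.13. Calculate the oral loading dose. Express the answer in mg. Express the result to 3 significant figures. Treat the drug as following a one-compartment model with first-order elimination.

1260 mg

LD = Css × Vd / F = 6.27 × 26.1 / 0.13 = 1259 mg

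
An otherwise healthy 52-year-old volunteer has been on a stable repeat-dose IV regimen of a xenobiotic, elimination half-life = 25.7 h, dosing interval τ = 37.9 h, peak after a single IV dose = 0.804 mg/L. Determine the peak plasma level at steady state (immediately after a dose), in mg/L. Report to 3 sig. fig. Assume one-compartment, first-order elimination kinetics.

k = ln2 / t½ = 0.693147 / 25.7 = 0.02697 h⁻¹
e^(−kτ) = e^(−0.02697 × 37.9) = 0.3598
Accumulation ratio R = 1 / (1 − e^(−kτ)) = 1 / (1 − 0.3598) = 1.562
Steady-state peak = C₀ × R = 0.804 × 1.562 = 1.256 mg/L

1.26 mg/L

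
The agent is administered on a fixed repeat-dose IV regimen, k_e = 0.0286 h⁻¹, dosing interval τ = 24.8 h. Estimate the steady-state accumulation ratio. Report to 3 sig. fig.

1.97

e^(−kτ) = e^(−0.02860 × 24.8) = 0.4920
Accumulation ratio R = 1 / (1 − e^(−kτ)) = 1 / (1 − 0.4920) = 1.969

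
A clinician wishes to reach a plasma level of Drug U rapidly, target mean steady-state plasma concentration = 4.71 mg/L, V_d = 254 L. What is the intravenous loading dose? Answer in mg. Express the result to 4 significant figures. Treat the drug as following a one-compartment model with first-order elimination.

LD = Css × Vd = 4.71 × 254 = 1196 mg

1196 mg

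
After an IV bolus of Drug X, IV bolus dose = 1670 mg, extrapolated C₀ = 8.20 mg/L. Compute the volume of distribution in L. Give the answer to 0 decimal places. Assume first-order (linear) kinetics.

Vd = Dose / C₀ = 1670 / 8.20 = 203.7 L

204 L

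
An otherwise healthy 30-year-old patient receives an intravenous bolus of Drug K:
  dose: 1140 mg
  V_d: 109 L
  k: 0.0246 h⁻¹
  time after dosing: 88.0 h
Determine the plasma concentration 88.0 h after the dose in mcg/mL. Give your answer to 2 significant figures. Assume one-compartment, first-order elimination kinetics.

1.2 mcg/mL

C₀ = Dose / Vd = 1140 / 109 = 10.46 mg/L
C = C₀ · e^(−k·t) = 10.46 × e^(−0.02460 × 88.0)
  = 10.46 × 0.1148 = 1.201 mg/L
(1.201 mg/L = 1.201 mcg/mL)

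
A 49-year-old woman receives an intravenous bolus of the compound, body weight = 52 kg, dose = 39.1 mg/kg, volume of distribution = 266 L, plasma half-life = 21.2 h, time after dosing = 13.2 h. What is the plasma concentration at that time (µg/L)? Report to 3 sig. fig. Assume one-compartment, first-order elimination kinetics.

Total dose = 39.1 × 52 = 2033 mg
C₀ = Dose / Vd = 2033 / 266 = 7.643 mg/L
k = ln2 / t½ = 0.693147 / 21.2 = 0.03270 h⁻¹
C = C₀ · e^(−k·t) = 7.643 × e^(−0.03270 × 13.2)
  = 7.643 × 0.6494 = 4.963 mg/L
Convert: 4.963 mg/L × 1000 = 4963 µg/L

4960 µg/L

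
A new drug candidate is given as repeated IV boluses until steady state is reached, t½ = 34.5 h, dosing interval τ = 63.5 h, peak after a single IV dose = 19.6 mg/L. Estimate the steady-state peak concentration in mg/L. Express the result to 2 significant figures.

27 mg/L

k = ln2 / t½ = 0.693147 / 34.5 = 0.02009 h⁻¹
e^(−kτ) = e^(−0.02009 × 63.5) = 0.2792
Accumulation ratio R = 1 / (1 − e^(−kτ)) = 1 / (1 − 0.2792) = 1.387
Steady-state peak = C₀ × R = 19.6 × 1.387 = 27.19 mg/L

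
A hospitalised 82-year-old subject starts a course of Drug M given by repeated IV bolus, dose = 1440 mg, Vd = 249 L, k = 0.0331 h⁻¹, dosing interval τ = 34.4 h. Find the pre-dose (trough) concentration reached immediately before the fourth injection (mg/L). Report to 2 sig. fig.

C₀ per dose = Dose / Vd = 1440 / 249 = 5.783 mg/L
Fraction remaining after one interval: r = e^(−kτ) = e^(−0.03310 × 34.4) = 0.3203
Before dose 4, 3 doses have been given (aged 1τ, 2τ, 3τ).
C_trough = C₀ × (r + r² + … + r^3) = C₀ × r(1−r^3)/(1−r)
        = 5.783 × 0.3203 × (1 − 0.03286) / (1 − 0.3203) = 2.636 mg/L

2.6 mg/L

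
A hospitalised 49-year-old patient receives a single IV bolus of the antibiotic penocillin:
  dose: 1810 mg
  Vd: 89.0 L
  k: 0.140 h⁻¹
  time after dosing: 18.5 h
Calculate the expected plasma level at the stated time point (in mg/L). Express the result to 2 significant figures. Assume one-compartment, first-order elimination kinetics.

1.5 mg/L

C₀ = Dose / Vd = 1810 / 89.0 = 20.34 mg/L
C = C₀ · e^(−k·t) = 20.34 × e^(−0.1400 × 18.5)
  = 20.34 × 0.07502 = 1.526 mg/L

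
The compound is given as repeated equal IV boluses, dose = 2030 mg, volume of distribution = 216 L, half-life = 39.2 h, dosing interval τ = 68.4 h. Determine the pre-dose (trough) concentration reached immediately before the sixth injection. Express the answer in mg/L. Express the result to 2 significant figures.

C₀ per dose = Dose / Vd = 2030 / 216 = 9.398 mg/L
k = ln2 / t½ = 0.693147 / 39.2 = 0.01768 h⁻¹
Fraction remaining after one interval: r = e^(−kτ) = e^(−0.01768 × 68.4) = 0.2984
Before dose 6, 5 doses have been given (aged 1τ, 2τ, 3τ, 4τ, 5τ).
C_trough = C₀ × (r + r² + … + r^5) = C₀ × r(1−r^5)/(1−r)
        = 9.398 × 0.2984 × (1 − 0.002366) / (1 − 0.2984) = 3.988 mg/L

4.0 mg/L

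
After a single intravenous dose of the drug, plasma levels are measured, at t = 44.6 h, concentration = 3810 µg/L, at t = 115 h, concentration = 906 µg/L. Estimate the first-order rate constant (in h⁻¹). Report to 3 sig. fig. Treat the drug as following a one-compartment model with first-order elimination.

0.0204 h⁻¹

k = ln(C₁/C₂) / (t₂ − t₁) = ln(3810/906) / (115 − 44.6)
  = 1.436 / 70.40 = 0.02040 h⁻¹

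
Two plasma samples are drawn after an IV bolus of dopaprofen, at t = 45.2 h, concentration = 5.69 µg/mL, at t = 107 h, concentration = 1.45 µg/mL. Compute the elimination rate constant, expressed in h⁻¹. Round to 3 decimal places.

0.022 h⁻¹

k = ln(C₁/C₂) / (t₂ − t₁) = ln(5.69/1.45) / (107 − 45.2)
  = 1.367 / 61.80 = 0.02212 h⁻¹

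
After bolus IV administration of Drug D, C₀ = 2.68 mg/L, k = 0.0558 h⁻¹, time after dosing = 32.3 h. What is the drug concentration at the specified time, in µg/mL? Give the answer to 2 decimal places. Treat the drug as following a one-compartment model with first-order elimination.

C = C₀ · e^(−k·t) = 2.680 × e^(−0.05580 × 32.3)
  = 2.680 × 0.1649 = 0.4419 mg/L
(0.4419 mg/L = 0.4419 µg/mL)

0.44 µg/mL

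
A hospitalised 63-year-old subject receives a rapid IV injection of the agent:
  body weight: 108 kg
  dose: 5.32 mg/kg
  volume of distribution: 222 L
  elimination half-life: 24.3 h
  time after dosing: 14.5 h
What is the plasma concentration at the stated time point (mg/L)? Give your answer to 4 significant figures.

Total dose = 5.32 × 108 = 574.6 mg
C₀ = Dose / Vd = 574.6 / 222 = 2.588 mg/L
k = ln2 / t½ = 0.693147 / 24.3 = 0.02852 h⁻¹
C = C₀ · e^(−k·t) = 2.588 × e^(−0.02852 × 14.5)
  = 2.588 × 0.6613 = 1.711 mg/L

1.711 mg/L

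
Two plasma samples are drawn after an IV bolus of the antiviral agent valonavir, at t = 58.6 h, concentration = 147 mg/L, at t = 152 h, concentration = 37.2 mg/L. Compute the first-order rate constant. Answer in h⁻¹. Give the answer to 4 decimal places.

0.0147 h⁻¹

k = ln(C₁/C₂) / (t₂ − t₁) = ln(147/37.2) / (152 − 58.6)
  = 1.374 / 93.40 = 0.01471 h⁻¹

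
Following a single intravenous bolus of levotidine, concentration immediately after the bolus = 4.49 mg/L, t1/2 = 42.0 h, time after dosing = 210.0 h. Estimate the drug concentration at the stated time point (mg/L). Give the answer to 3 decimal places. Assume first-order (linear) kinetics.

k = ln2 / t½ = 0.693147 / 42.0 = 0.01650 h⁻¹
t / t½ = 210.0 / 42.0 = 5 half-lives
C = C₀ × (1/2)^5 = 4.490 × 0.03125 = 0.1403 mg/L

0.140 mg/L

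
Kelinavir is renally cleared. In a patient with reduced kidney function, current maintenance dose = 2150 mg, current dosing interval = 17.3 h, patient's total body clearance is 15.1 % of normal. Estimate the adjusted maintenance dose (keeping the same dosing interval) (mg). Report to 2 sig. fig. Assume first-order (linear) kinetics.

320 mg

To keep the same average steady-state level, dosing rate must scale with clearance.
CL ratio = 15.1 / 100 = 0.1510
New dose (same interval) = 2150 × 0.1510 = 324.7 mg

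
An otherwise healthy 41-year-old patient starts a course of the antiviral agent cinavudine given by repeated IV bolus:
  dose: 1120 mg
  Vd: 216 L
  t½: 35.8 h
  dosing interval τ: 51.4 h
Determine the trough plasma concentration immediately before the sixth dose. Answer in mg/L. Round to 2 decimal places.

3.02 mg/L

C₀ per dose = Dose / Vd = 1120 / 216 = 5.185 mg/L
k = ln2 / t½ = 0.693147 / 35.8 = 0.01936 h⁻¹
Fraction remaining after one interval: r = e^(−kτ) = e^(−0.01936 × 51.4) = 0.3697
Before dose 6, 5 doses have been given (aged 1τ, 2τ, 3τ, 4τ, 5τ).
C_trough = C₀ × (r + r² + … + r^5) = C₀ × r(1−r^5)/(1−r)
        = 5.185 × 0.3697 × (1 − 0.006906) / (1 − 0.3697) = 3.020 mg/L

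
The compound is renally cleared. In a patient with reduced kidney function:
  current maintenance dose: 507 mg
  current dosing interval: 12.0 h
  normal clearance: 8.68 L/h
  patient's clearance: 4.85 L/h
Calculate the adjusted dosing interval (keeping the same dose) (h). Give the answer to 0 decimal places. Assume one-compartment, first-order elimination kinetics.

21 h

To keep the same average steady-state level, dosing rate must scale with clearance.
CL ratio = 4.85 / 8.68 = 0.5588
New interval (same dose) = 12.0 / 0.5588 = 21.47 h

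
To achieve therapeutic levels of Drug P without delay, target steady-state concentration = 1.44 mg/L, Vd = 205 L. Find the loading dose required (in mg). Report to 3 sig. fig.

295 mg

LD = Css × Vd = 1.44 × 205 = 295.2 mg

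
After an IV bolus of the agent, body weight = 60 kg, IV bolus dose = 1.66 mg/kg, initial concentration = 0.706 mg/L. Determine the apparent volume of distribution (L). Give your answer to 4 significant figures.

141.1 L

Dose = 1.66 × 60 = 99.60 mg
Vd = Dose / C₀ = 99.60 / 0.706 = 141.1 L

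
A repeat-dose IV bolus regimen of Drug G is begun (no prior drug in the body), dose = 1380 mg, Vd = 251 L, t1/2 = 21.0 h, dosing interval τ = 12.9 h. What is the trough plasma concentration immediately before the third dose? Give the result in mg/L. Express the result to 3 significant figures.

5.94 mg/L

C₀ per dose = Dose / Vd = 1380 / 251 = 5.498 mg/L
k = ln2 / t½ = 0.693147 / 21.0 = 0.03301 h⁻¹
Fraction remaining after one interval: r = e^(−kτ) = e^(−0.03301 × 12.9) = 0.6532
Before dose 3, 2 doses have been given (aged 1τ, 2τ).
C_trough = C₀ × (r + r²) = 5.498 × (0.6532 + 0.4267) = 5.937 mg/L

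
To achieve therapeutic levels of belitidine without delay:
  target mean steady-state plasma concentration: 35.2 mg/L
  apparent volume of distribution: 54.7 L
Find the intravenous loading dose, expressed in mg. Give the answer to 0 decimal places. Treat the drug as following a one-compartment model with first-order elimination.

LD = Css × Vd = 35.2 × 54.7 = 1925 mg

1925 mg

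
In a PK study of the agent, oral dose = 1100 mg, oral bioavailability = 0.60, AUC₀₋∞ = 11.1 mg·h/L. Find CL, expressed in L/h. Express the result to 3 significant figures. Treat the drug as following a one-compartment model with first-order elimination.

CL = F·Dose / AUC = 0.60 × 1100 / 11.1 = 59.46 L/h

59.5 L/h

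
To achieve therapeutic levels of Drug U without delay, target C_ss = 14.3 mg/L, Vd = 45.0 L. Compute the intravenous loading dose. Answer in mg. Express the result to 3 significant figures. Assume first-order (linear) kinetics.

644 mg

LD = Css × Vd = 14.3 × 45.0 = 643.5 mg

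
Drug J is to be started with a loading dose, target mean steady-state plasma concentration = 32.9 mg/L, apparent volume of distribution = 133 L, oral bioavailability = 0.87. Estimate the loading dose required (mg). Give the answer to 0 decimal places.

5030 mg

LD = Css × Vd / F = 32.9 × 133 / 0.87 = 5030 mg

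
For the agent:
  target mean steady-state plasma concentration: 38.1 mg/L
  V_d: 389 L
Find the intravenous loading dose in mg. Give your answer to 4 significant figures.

LD = Css × Vd = 38.1 × 389 = 14820 mg

14820 mg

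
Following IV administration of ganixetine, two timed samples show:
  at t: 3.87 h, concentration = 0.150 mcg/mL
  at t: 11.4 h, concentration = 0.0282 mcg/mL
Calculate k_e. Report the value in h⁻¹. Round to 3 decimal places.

0.222 h⁻¹

k = ln(C₁/C₂) / (t₂ − t₁) = ln(0.150/0.0282) / (11.4 − 3.87)
  = 1.671 / 7.530 = 0.2219 h⁻¹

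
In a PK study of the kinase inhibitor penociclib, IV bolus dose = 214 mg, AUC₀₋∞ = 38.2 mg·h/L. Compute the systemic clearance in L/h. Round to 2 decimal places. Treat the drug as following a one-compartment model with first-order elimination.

CL = Dose / AUC = 214 / 38.2 = 5.602 L/h

5.60 L/h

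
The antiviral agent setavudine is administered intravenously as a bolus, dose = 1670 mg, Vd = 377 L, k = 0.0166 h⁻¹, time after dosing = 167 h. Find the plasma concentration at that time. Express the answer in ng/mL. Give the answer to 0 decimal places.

277 ng/mL

C₀ = Dose / Vd = 1670 / 377 = 4.430 mg/L
C = C₀ · e^(−k·t) = 4.430 × e^(−0.01660 × 167)
  = 4.430 × 0.06252 = 0.2770 mg/L
Convert: 0.2770 mg/L × 1000 = 277.0 ng/mL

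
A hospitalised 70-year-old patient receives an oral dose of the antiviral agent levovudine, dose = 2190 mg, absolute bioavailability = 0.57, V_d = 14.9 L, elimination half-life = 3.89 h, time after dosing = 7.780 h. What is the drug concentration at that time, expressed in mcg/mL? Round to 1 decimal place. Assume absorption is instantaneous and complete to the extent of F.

20.9 mcg/mL

Amount reaching circulation = F × Dose = 0.57 × 2190 = 1248 mg
C₀ = F·Dose / Vd = 1248 / 14.9 = 83.76 mg/L
k = ln2 / t½ = 0.693147 / 3.89 = 0.1782 h⁻¹
t / t½ = 7.780 / 3.89 = 2 half-lives
C = C₀ × (1/2)^2 = 83.76 × 0.2500 = 20.94 mg/L
(20.94 mg/L = 20.94 mcg/mL)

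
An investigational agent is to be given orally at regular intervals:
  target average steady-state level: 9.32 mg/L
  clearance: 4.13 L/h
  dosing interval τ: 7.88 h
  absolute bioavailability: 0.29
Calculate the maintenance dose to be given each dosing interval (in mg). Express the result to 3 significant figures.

1050 mg

At steady state, F × (Dose/τ) = Css × CL.
Dose = Css × CL × τ / F = 9.32 × 4.130 × 7.88 / 0.29 = 1046 mg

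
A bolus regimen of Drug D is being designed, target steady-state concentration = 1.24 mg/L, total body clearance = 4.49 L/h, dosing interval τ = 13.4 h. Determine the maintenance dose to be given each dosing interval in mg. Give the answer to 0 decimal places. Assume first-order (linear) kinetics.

At steady state, Dose/τ = Css × CL.
Dose = Css × CL × τ = 1.24 × 4.490 × 13.4 = 74.61 mg

75 mg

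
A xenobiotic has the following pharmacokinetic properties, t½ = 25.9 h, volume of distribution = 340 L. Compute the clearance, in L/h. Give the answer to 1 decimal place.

9.1 L/h

k = ln2 / t½ = 0.693147 / 25.9 = 0.02676 h⁻¹
CL = k × Vd = 0.02676 × 340 = 9.098 L/h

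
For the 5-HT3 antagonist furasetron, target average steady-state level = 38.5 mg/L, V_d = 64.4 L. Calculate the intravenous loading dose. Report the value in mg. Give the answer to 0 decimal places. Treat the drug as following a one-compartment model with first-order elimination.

LD = Css × Vd = 38.5 × 64.4 = 2479 mg

2479 mg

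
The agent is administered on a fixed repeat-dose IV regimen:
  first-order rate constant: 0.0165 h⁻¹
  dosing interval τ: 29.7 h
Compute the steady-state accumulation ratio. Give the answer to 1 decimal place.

e^(−kτ) = e^(−0.01650 × 29.7) = 0.6126
Accumulation ratio R = 1 / (1 − e^(−kτ)) = 1 / (1 − 0.6126) = 2.581

2.6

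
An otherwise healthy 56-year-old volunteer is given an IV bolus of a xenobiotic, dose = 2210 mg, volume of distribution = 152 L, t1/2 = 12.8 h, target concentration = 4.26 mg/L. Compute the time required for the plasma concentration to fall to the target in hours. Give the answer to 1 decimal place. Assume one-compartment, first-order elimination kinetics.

C₀ = Dose / Vd = 2210 / 152 = 14.54 mg/L
k = ln2 / t½ = 0.693147 / 12.8 = 0.05415 h⁻¹
t = ln(C₀ / C) / k = ln(14.54 / 4.26) / 0.05415
  = ln(3.413) / 0.05415 = 1.228 / 0.05415 = 22.68 h

22.7 h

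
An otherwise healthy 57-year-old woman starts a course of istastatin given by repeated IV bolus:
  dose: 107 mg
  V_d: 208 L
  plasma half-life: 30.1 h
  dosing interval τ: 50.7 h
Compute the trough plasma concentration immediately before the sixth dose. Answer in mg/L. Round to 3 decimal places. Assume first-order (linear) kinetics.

0.232 mg/L

C₀ per dose = Dose / Vd = 107 / 208 = 0.5144 mg/L
k = ln2 / t½ = 0.693147 / 30.1 = 0.02303 h⁻¹
Fraction remaining after one interval: r = e^(−kτ) = e^(−0.02303 × 50.7) = 0.3111
Before dose 6, 5 doses have been given (aged 1τ, 2τ, 3τ, 4τ, 5τ).
C_trough = C₀ × (r + r² + … + r^5) = C₀ × r(1−r^5)/(1−r)
        = 0.5144 × 0.3111 × (1 − 0.002914) / (1 − 0.3111) = 0.2316 mg/L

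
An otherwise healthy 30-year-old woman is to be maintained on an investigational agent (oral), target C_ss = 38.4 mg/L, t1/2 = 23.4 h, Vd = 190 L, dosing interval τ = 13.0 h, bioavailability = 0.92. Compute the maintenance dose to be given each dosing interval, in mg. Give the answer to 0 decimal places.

3054 mg

k = ln2 / t½ = 0.693147 / 23.4 = 0.02962 h⁻¹
CL = k × Vd = 0.02962 × 190 = 5.628 L/h
At steady state, F × (Dose/τ) = Css × CL.
Dose = Css × CL × τ / F = 38.4 × 5.628 × 13.0 / 0.92 = 3054 mg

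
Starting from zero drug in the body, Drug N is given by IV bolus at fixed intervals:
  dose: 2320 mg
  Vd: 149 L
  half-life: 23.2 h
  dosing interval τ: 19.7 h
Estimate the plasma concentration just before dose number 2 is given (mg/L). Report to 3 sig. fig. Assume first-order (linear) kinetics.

C₀ per dose = Dose / Vd = 2320 / 149 = 15.57 mg/L
k = ln2 / t½ = 0.693147 / 23.2 = 0.02988 h⁻¹
Fraction remaining after one interval: r = e^(−kτ) = e^(−0.02988 × 19.7) = 0.5551
Before dose 2, 1 dose has been given (aged 1τ).
C_trough = C₀ × r = 15.57 × 0.5551 = 8.643 mg/L

8.64 mg/L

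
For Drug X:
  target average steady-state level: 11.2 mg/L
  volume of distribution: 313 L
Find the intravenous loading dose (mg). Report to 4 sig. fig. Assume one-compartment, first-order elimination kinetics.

LD = Css × Vd = 11.2 × 313 = 3506 mg

3506 mg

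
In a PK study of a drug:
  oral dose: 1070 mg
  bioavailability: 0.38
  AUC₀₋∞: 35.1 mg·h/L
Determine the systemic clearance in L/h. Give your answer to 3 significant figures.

11.6 L/h

CL = F·Dose / AUC = 0.38 × 1070 / 35.1 = 11.58 L/h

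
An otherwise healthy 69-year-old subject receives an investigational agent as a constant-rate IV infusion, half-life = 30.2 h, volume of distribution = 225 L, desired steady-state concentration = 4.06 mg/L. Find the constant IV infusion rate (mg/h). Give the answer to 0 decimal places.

k = ln2 / t½ = 0.693147 / 30.2 = 0.02295 h⁻¹
CL = k × Vd = 0.02295 × 225 = 5.164 L/h
At steady state, infusion rate R₀ = Css × CL = 4.06 × 5.164 = 20.97 mg/h

21 mg/h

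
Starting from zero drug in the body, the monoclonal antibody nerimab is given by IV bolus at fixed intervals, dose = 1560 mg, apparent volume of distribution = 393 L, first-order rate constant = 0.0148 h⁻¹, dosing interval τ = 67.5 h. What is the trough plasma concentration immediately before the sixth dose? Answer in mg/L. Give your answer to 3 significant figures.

C₀ per dose = Dose / Vd = 1560 / 393 = 3.969 mg/L
Fraction remaining after one interval: r = e^(−kτ) = e^(−0.01480 × 67.5) = 0.3682
Before dose 6, 5 doses have been given (aged 1τ, 2τ, 3τ, 4τ, 5τ).
C_trough = C₀ × (r + r² + … + r^5) = C₀ × r(1−r^5)/(1−r)
        = 3.969 × 0.3682 × (1 − 0.006767) / (1 − 0.3682) = 2.297 mg/L

2.30 mg/L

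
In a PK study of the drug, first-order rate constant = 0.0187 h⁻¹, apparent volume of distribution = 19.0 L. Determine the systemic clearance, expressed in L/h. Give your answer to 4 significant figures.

0.3553 L/h

CL = k × Vd = 0.0187 × 19.0 = 0.3553 L/h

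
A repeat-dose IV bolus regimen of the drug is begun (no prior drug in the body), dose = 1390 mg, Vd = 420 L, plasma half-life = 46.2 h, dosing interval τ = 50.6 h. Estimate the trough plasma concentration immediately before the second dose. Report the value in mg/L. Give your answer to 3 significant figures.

1.55 mg/L

C₀ per dose = Dose / Vd = 1390 / 420 = 3.310 mg/L
k = ln2 / t½ = 0.693147 / 46.2 = 0.01500 h⁻¹
Fraction remaining after one interval: r = e^(−kτ) = e^(−0.01500 × 50.6) = 0.4681
Before dose 2, 1 dose has been given (aged 1τ).
C_trough = C₀ × r = 3.310 × 0.4681 = 1.549 mg/L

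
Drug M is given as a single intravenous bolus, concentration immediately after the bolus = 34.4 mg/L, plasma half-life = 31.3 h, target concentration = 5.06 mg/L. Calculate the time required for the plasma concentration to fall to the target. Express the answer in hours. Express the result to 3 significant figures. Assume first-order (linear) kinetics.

86.6 h

k = ln2 / t½ = 0.693147 / 31.3 = 0.02215 h⁻¹
t = ln(C₀ / C) / k = ln(34.40 / 5.06) / 0.02215
  = ln(6.798) / 0.02215 = 1.917 / 0.02215 = 86.55 h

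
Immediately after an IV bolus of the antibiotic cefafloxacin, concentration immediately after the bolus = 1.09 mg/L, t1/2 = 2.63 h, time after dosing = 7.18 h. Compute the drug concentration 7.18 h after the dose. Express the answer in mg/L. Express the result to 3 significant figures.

k = ln2 / t½ = 0.693147 / 2.63 = 0.2636 h⁻¹
C = C₀ · e^(−k·t) = 1.090 × e^(−0.2636 × 7.18)
  = 1.090 × 0.1507 = 0.1643 mg/L

0.164 mg/L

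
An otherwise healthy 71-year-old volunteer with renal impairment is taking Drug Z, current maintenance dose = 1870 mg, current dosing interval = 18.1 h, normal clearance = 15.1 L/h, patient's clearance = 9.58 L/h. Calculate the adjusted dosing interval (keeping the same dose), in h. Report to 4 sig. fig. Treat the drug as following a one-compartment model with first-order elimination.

28.53 h

To keep the same average steady-state level, dosing rate must scale with clearance.
CL ratio = 9.58 / 15.1 = 0.6344
New interval (same dose) = 18.1 / 0.6344 = 28.53 h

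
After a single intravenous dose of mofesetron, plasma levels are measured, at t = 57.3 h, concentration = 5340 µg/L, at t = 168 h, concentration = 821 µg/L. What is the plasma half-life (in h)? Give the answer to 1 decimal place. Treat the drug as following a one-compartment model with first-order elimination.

k = ln(C₁/C₂) / (t₂ − t₁) = ln(5340/821) / (168 − 57.3)
  = 1.872 / 110.7 = 0.01691 h⁻¹
t½ = ln2 / k = 0.693147 / 0.01691 = 40.99 h

41.0 h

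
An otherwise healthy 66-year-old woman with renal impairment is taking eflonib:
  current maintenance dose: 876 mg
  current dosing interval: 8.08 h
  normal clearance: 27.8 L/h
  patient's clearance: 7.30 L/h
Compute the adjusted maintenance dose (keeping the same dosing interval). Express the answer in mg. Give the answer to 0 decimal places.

To keep the same average steady-state level, dosing rate must scale with clearance.
CL ratio = 7.30 / 27.8 = 0.2626
New dose (same interval) = 876 × 0.2626 = 230.0 mg

230 mg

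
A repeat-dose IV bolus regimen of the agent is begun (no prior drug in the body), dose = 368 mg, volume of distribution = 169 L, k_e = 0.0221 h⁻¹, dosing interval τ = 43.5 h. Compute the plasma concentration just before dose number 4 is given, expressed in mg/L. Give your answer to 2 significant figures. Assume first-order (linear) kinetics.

C₀ per dose = Dose / Vd = 368 / 169 = 2.178 mg/L
Fraction remaining after one interval: r = e^(−kτ) = e^(−0.02210 × 43.5) = 0.3824
Before dose 4, 3 doses have been given (aged 1τ, 2τ, 3τ).
C_trough = C₀ × (r + r² + … + r^3) = C₀ × r(1−r^3)/(1−r)
        = 2.178 × 0.3824 × (1 − 0.05592) / (1 − 0.3824) = 1.273 mg/L

1.3 mg/L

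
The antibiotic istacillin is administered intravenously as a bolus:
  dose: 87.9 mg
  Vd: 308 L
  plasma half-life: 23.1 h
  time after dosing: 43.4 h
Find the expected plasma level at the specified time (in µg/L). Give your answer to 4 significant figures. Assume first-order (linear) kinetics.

77.60 µg/L

C₀ = Dose / Vd = 87.90 / 308 = 0.2854 mg/L
k = ln2 / t½ = 0.693147 / 23.1 = 0.03001 h⁻¹
C = C₀ · e^(−k·t) = 0.2854 × e^(−0.03001 × 43.4)
  = 0.2854 × 0.2719 = 0.07760 mg/L
Convert: 0.07760 mg/L × 1000 = 77.60 µg/L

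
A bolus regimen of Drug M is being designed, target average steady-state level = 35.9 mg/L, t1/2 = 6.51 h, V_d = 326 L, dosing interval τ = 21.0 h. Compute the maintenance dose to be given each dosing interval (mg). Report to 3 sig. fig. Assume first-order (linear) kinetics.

26200 mg

k = ln2 / t½ = 0.693147 / 6.51 = 0.1065 h⁻¹
CL = k × Vd = 0.1065 × 326 = 34.72 L/h
At steady state, Dose/τ = Css × CL.
Dose = Css × CL × τ = 35.9 × 34.72 × 21.0 = 26180 mg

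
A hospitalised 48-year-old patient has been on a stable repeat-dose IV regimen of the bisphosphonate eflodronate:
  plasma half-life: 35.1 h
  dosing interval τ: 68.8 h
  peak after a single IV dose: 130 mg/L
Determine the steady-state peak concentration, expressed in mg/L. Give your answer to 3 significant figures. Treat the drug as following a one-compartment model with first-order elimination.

175 mg/L

k = ln2 / t½ = 0.693147 / 35.1 = 0.01975 h⁻¹
e^(−kτ) = e^(−0.01975 × 68.8) = 0.2570
Accumulation ratio R = 1 / (1 − e^(−kτ)) = 1 / (1 − 0.2570) = 1.346
Steady-state peak = C₀ × R = 130 × 1.346 = 175.0 mg/L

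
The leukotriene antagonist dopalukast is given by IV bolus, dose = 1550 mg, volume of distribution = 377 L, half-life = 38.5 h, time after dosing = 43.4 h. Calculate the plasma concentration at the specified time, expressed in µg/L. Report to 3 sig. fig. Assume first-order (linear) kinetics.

C₀ = Dose / Vd = 1550 / 377 = 4.111 mg/L
k = ln2 / t½ = 0.693147 / 38.5 = 0.01800 h⁻¹
C = C₀ · e^(−k·t) = 4.111 × e^(−0.01800 × 43.4)
  = 4.111 × 0.4579 = 1.882 mg/L
Convert: 1.882 mg/L × 1000 = 1882 µg/L

1880 µg/L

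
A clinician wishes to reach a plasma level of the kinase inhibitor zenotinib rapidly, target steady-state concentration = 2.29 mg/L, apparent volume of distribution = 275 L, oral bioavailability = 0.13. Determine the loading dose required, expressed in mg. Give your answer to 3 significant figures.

4840 mg

LD = Css × Vd / F = 2.29 × 275 / 0.13 = 4844 mg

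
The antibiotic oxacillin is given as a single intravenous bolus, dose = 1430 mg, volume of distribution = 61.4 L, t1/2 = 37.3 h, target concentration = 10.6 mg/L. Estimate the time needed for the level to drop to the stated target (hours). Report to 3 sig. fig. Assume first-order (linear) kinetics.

42.4 h

C₀ = Dose / Vd = 1430 / 61.4 = 23.29 mg/L
k = ln2 / t½ = 0.693147 / 37.3 = 0.01858 h⁻¹
t = ln(C₀ / C) / k = ln(23.29 / 10.6) / 0.01858
  = ln(2.197) / 0.01858 = 0.7871 / 0.01858 = 42.36 h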